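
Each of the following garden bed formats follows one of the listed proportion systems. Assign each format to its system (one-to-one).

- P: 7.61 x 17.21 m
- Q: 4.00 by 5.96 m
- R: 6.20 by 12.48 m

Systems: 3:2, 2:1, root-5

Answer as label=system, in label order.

P = 17.21/7.61 ≈ 2.261 → root-5 (2.236)
Q = 5.96/4.00 ≈ 1.490 → 3:2 (1.500)
R = 12.48/6.20 ≈ 2.013 → 2:1 (2.000)

P=root-5, Q=3:2, R=2:1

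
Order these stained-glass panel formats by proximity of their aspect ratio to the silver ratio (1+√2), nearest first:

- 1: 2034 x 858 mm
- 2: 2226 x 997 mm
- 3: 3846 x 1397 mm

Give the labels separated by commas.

1: 2034/858 ≈ 2.371 → |2.371 − 2.414| = 0.043
2: 2226/997 ≈ 2.233 → |2.233 − 2.414| = 0.181
3: 3846/1397 ≈ 2.753 → |2.753 − 2.414| = 0.339

1, 2, 3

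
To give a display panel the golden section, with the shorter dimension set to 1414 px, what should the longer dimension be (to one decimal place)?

golden ratio ≈ 1.61803.
Longer side = 1414 × 1.61803 ≈ 2287.894 → 2287.9 px.

2287.9 px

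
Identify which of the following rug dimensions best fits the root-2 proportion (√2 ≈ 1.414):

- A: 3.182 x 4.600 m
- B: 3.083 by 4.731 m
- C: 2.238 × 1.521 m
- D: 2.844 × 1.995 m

Ratios (long/short): A ≈ 1.446; B ≈ 1.535; C ≈ 1.471; D ≈ 1.426.
root-2 ≈ 1.414; option D is nearest (Δ 0.012).

D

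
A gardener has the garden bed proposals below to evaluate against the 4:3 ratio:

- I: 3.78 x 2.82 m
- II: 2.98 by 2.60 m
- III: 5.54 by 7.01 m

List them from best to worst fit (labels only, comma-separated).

I, III, II

I: 3.78/2.82 ≈ 1.340 → |1.340 − 1.333| = 0.007
II: 2.98/2.60 ≈ 1.146 → |1.146 − 1.333| = 0.187
III: 7.01/5.54 ≈ 1.265 → |1.265 − 1.333| = 0.068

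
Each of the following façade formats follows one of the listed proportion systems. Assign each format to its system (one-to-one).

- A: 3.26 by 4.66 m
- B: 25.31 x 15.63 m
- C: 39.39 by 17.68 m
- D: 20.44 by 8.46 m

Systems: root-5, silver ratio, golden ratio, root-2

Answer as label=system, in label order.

A=root-2, B=golden ratio, C=root-5, D=silver ratio

A = 4.66/3.26 ≈ 1.429 → root-2 (1.414)
B = 25.31/15.63 ≈ 1.619 → golden ratio (1.618)
C = 39.39/17.68 ≈ 2.228 → root-5 (2.236)
D = 20.44/8.46 ≈ 2.416 → silver ratio (2.414)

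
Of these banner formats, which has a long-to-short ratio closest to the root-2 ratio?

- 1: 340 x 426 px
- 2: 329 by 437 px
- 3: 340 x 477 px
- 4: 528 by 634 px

3

Target root-2 ≈ 1.414.
1: 1.253 (Δ0.161)  2: 1.328 (Δ0.086)  3: 1.403 (Δ0.011)  4: 1.201 (Δ0.213)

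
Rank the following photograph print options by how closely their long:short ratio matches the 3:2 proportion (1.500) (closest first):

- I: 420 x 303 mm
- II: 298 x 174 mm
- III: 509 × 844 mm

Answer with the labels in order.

I, III, II

I: 420/303 ≈ 1.386 → |1.386 − 1.500| = 0.114
II: 298/174 ≈ 1.713 → |1.713 − 1.500| = 0.213
III: 844/509 ≈ 1.658 → |1.658 − 1.500| = 0.158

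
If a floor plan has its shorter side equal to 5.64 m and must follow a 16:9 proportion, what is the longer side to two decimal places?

16:9 ≈ 1.77778.
Longer side = 5.64 × 1.77778 ≈ 10.0267 → 10.03 m.

10.03 m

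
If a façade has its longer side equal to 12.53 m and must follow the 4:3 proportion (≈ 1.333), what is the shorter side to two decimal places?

9.40 m

4:3 ≈ 1.33333.
Shorter side = 12.53 ÷ 1.33333 ≈ 9.3975 → 9.40 m.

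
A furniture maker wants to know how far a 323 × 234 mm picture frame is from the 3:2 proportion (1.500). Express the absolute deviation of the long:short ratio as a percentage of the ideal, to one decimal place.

8.0%

Ratio = 323 / 234 ≈ 1.3803.
Ideal 3:2 = 1.5000. |1.3803 − 1.5000| / 1.5000 ≈ 7.98% → 8.0%.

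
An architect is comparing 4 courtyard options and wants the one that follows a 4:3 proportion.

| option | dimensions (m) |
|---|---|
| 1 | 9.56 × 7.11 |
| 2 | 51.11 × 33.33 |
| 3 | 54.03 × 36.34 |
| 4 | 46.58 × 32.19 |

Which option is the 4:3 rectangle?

1

Ratios (long/short): 1 ≈ 1.345; 2 ≈ 1.533; 3 ≈ 1.487; 4 ≈ 1.447.
4:3 ≈ 1.333; option 1 is nearest (Δ 0.012).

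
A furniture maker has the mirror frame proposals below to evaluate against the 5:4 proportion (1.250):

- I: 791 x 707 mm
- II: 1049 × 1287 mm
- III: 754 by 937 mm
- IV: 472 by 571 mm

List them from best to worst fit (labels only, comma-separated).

Ratios: I = 791 / 707 ≈ 1.119; II = 1287 / 1049 ≈ 1.227; III = 937 / 754 ≈ 1.243; IV = 571 / 472 ≈ 1.210.
|Δ from 1.250|: I 0.131; II 0.023; III 0.007; IV 0.040.

III, II, IV, I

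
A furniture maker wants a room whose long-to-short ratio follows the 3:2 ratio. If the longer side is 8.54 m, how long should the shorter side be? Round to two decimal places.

5.69 m

3:2 = 1.50000.
Shorter side = 8.54 ÷ 1.50000 ≈ 5.6933 → 5.69 m.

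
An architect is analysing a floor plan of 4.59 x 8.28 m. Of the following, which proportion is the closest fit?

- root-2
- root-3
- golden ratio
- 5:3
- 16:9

16:9

Ratio = 8.28 / 4.59 ≈ 1.804.
Distances: root-2 1.414 (Δ 0.390); root-3 1.732 (Δ 0.072); golden ratio 1.618 (Δ 0.186); 5:3 1.667 (Δ 0.137); 16:9 1.778 (Δ 0.026).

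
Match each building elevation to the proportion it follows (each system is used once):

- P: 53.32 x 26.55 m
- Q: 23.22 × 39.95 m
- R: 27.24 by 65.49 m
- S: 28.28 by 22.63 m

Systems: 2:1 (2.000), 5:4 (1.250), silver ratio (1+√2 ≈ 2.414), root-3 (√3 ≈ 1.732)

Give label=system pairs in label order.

P = 53.32/26.55 ≈ 2.008 → 2:1 (2.000)
Q = 39.95/23.22 ≈ 1.720 → root-3 (1.732)
R = 65.49/27.24 ≈ 2.404 → silver ratio (2.414)
S = 28.28/22.63 ≈ 1.250 → 5:4 (1.250)

P=2:1, Q=root-3, R=silver ratio, S=5:4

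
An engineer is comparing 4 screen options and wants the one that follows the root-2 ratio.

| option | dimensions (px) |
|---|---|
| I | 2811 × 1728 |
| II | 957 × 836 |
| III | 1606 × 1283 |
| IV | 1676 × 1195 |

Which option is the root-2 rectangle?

IV

Target root-2 ≈ 1.414.
I: 1.627 (Δ0.213)  II: 1.145 (Δ0.269)  III: 1.252 (Δ0.162)  IV: 1.403 (Δ0.011)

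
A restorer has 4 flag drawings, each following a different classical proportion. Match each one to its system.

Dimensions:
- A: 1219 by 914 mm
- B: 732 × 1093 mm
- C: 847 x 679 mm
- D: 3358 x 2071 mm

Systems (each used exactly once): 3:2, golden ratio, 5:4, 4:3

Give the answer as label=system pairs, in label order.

A = 1219/914 ≈ 1.334 → 4:3 (1.333)
B = 1093/732 ≈ 1.493 → 3:2 (1.500)
C = 847/679 ≈ 1.247 → 5:4 (1.250)
D = 3358/2071 ≈ 1.621 → golden ratio (1.618)

A=4:3, B=3:2, C=5:4, D=golden ratio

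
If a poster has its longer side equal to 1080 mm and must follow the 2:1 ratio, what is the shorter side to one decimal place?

540.0 mm

2:1 = 2.00000.
Shorter side = 1080 ÷ 2.00000 ≈ 540.000 → 540.0 mm.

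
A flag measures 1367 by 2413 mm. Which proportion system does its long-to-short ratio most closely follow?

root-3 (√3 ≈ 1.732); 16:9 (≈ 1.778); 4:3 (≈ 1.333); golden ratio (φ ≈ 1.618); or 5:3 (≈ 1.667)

Ratio = 2413 / 1367 ≈ 1.765.
Distances: root-3 1.732 (Δ 0.033); 16:9 1.778 (Δ 0.013); 4:3 1.333 (Δ 0.432); golden ratio 1.618 (Δ 0.147); 5:3 1.667 (Δ 0.098).

16:9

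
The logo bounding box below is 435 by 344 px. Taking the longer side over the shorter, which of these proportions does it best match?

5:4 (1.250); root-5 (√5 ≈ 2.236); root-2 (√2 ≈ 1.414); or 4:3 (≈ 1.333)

5:4

Ratio = 435 / 344 ≈ 1.265.
Distances: 5:4 1.250 (Δ 0.015); root-5 2.236 (Δ 0.971); root-2 1.414 (Δ 0.149); 4:3 1.333 (Δ 0.068).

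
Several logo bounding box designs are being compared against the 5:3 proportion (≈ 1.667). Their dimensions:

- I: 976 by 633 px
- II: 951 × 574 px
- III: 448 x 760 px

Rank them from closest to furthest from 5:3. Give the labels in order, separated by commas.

I: 976/633 ≈ 1.542 → |1.542 − 1.667| = 0.125
II: 951/574 ≈ 1.657 → |1.657 − 1.667| = 0.010
III: 760/448 ≈ 1.696 → |1.696 − 1.667| = 0.029

II, III, I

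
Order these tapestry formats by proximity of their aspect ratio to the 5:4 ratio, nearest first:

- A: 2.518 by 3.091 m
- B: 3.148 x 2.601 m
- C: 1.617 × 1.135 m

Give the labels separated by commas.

A, B, C

Ratios: A = 3.091 / 2.518 ≈ 1.228; B = 3.148 / 2.601 ≈ 1.210; C = 1.617 / 1.135 ≈ 1.425.
|Δ from 1.250|: A 0.022; B 0.040; C 0.175.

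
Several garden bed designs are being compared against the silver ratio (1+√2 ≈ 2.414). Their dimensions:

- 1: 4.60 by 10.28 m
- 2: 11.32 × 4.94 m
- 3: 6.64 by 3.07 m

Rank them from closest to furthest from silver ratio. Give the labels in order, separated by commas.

Ratios: 1 = 10.28 / 4.60 ≈ 2.235; 2 = 11.32 / 4.94 ≈ 2.291; 3 = 6.64 / 3.07 ≈ 2.163.
|Δ from 2.414|: 1 0.179; 2 0.123; 3 0.251.

2, 1, 3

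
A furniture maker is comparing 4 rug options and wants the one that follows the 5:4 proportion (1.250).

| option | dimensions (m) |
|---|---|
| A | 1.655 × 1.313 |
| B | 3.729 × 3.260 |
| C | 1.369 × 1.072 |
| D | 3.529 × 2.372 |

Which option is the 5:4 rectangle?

A

Ratios (long/short): A ≈ 1.260; B ≈ 1.144; C ≈ 1.277; D ≈ 1.488.
5:4 ≈ 1.250; option A is nearest (Δ 0.010).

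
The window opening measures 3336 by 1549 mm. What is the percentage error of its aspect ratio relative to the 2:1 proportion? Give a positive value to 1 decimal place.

7.7%

Ratio = 3336 / 1549 ≈ 2.1536.
Ideal 2:1 = 2.0000. |2.1536 − 2.0000| / 2.0000 ≈ 7.68% → 7.7%.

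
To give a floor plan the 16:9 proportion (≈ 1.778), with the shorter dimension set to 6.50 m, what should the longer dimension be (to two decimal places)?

11.56 m

16:9 ≈ 1.77778.
Longer side = 6.50 × 1.77778 ≈ 11.5556 → 11.56 m.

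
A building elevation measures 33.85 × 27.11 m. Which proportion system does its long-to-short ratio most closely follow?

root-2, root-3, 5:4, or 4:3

5:4

33.85/27.11 ≈ 1.249. Nearest candidates are 5:4 (1.250, off by 0.001) and 4:3 (1.333, off by 0.084).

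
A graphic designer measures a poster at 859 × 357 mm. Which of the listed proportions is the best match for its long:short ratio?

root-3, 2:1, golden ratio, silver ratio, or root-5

silver ratio

Ratio = 859 / 357 ≈ 2.406.
Distances: root-3 1.732 (Δ 0.674); 2:1 2.000 (Δ 0.406); golden ratio 1.618 (Δ 0.788); silver ratio 2.414 (Δ 0.008); root-5 2.236 (Δ 0.170).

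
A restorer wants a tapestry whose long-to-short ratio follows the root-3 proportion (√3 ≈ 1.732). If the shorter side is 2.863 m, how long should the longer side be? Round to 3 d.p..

root-3 ≈ 1.73205.
Longer side = 2.863 × 1.73205 ≈ 4.95886 → 4.959 m.

4.959 m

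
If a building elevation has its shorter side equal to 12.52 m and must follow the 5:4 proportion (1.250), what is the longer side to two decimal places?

5:4 = 1.25000.
Longer side = 12.52 × 1.25000 ≈ 15.6500 → 15.65 m.

15.65 m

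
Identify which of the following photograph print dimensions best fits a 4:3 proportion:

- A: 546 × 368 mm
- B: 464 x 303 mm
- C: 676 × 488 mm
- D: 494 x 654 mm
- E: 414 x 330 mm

Ratios (long/short): A ≈ 1.484; B ≈ 1.531; C ≈ 1.385; D ≈ 1.324; E ≈ 1.255.
4:3 ≈ 1.333; option D is nearest (Δ 0.009).

D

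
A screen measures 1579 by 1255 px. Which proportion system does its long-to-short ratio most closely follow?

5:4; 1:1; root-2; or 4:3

5:4

1579/1255 ≈ 1.258. Nearest candidates are 5:4 (1.250, off by 0.008) and 4:3 (1.333, off by 0.075).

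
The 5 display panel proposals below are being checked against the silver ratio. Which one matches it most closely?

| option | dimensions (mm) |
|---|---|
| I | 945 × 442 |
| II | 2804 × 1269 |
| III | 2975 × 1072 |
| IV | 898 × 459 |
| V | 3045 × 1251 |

Target silver ratio ≈ 2.414.
I: 2.138 (Δ0.276)  II: 2.210 (Δ0.204)  III: 2.775 (Δ0.361)  IV: 1.956 (Δ0.458)  V: 2.434 (Δ0.020)

V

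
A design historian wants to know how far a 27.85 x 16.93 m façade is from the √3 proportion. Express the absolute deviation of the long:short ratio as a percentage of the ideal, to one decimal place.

5.0%

Ratio = 27.85 / 16.93 ≈ 1.6450.
Ideal root-3 ≈ 1.7321. |1.6450 − 1.7321| / 1.7321 ≈ 5.03% → 5.0%.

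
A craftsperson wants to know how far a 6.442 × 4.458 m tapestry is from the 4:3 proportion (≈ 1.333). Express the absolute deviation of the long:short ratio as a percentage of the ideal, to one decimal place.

Ratio = 6.442 / 4.458 ≈ 1.4450.
Ideal 4:3 ≈ 1.3333. |1.4450 − 1.3333| / 1.3333 ≈ 8.38% → 8.4%.

8.4%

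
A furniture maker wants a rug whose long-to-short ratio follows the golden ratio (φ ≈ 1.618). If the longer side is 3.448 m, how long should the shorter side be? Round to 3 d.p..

2.131 m

golden ratio ≈ 1.61803.
Shorter side = 3.448 ÷ 1.61803 ≈ 2.13099 → 2.131 m.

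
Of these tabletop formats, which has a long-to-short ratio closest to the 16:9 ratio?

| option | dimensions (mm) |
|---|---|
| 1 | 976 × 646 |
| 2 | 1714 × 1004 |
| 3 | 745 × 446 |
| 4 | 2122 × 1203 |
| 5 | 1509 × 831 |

4

Target 16:9 ≈ 1.778.
1: 1.511 (Δ0.267)  2: 1.707 (Δ0.071)  3: 1.670 (Δ0.108)  4: 1.764 (Δ0.014)  5: 1.816 (Δ0.038)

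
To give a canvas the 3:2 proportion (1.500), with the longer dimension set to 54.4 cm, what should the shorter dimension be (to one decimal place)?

36.3 cm

3:2 = 1.50000.
Shorter side = 54.4 ÷ 1.50000 ≈ 36.267 → 36.3 cm.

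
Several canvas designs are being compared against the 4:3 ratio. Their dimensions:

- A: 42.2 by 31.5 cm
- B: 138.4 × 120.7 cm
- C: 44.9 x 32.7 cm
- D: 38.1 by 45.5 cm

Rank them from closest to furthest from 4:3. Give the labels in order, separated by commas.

A: 42.2/31.5 ≈ 1.340 → |1.340 − 1.333| = 0.007
B: 138.4/120.7 ≈ 1.147 → |1.147 − 1.333| = 0.186
C: 44.9/32.7 ≈ 1.373 → |1.373 − 1.333| = 0.040
D: 45.5/38.1 ≈ 1.194 → |1.194 − 1.333| = 0.139

A, C, D, B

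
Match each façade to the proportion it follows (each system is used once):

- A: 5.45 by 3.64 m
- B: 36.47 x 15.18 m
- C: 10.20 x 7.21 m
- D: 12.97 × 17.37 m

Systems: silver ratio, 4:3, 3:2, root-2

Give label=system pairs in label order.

A = 5.45/3.64 ≈ 1.497 → 3:2 (1.500)
B = 36.47/15.18 ≈ 2.403 → silver ratio (2.414)
C = 10.20/7.21 ≈ 1.415 → root-2 (1.414)
D = 17.37/12.97 ≈ 1.339 → 4:3 (1.333)

A=3:2, B=silver ratio, C=root-2, D=4:3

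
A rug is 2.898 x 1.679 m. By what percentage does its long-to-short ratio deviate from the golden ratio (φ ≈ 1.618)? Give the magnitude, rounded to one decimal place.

Ratio = 2.898 / 1.679 ≈ 1.7260.
Ideal golden ratio ≈ 1.6180. |1.7260 − 1.6180| / 1.6180 ≈ 6.67% → 6.7%.

6.7%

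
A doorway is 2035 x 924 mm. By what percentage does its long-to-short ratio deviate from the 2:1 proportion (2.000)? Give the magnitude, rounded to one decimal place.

Ratio = 2035 / 924 ≈ 2.2024.
Ideal 2:1 = 2.0000. |2.2024 − 2.0000| / 2.0000 ≈ 10.12% → 10.1%.

10.1%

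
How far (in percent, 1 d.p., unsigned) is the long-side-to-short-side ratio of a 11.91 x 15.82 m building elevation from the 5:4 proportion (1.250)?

Ratio = 15.82 / 11.91 ≈ 1.3283.
Ideal 5:4 = 1.2500. |1.3283 − 1.2500| / 1.2500 ≈ 6.26% → 6.3%.

6.3%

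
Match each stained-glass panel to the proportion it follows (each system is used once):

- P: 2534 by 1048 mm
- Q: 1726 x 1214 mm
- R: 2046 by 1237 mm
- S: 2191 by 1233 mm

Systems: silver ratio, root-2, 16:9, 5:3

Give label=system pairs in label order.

P=silver ratio, Q=root-2, R=5:3, S=16:9

P = 2534/1048 ≈ 2.418 → silver ratio (2.414)
Q = 1726/1214 ≈ 1.422 → root-2 (1.414)
R = 2046/1237 ≈ 1.654 → 5:3 (1.667)
S = 2191/1233 ≈ 1.777 → 16:9 (1.778)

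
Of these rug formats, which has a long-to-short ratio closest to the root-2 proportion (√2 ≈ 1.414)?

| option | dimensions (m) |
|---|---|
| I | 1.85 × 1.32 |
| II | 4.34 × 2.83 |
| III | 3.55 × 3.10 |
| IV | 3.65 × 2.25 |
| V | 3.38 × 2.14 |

I

Ratios (long/short): I ≈ 1.402; II ≈ 1.534; III ≈ 1.145; IV ≈ 1.622; V ≈ 1.579.
root-2 ≈ 1.414; option I is nearest (Δ 0.012).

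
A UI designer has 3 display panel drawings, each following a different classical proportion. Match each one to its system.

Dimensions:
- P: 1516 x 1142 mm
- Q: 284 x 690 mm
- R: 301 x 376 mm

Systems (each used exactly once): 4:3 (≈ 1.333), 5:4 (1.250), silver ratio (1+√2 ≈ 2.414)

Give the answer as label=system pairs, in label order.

Ratios: P ≈ 1.327; Q ≈ 2.430; R ≈ 1.249.
Targets: 4:3 ≈ 1.333; 5:4 ≈ 1.250; silver ratio ≈ 2.414.

P=4:3, Q=silver ratio, R=5:4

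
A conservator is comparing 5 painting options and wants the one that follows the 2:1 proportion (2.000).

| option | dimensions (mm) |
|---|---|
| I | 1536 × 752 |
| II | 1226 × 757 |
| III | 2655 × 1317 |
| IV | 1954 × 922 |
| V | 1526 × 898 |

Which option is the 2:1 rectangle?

III

Target 2:1 ≈ 2.000.
I: 2.043 (Δ0.043)  II: 1.620 (Δ0.380)  III: 2.016 (Δ0.016)  IV: 2.119 (Δ0.119)  V: 1.699 (Δ0.301)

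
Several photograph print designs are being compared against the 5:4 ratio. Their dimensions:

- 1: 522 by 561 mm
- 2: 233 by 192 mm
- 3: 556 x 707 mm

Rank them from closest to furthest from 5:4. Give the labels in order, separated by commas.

Ratios: 1 = 561 / 522 ≈ 1.075; 2 = 233 / 192 ≈ 1.214; 3 = 707 / 556 ≈ 1.272.
|Δ from 1.250|: 1 0.175; 2 0.036; 3 0.022.

3, 2, 1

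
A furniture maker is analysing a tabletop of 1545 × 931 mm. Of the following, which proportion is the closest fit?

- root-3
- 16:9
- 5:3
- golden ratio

5:3

Ratio = 1545 / 931 ≈ 1.660.
Distances: root-3 1.732 (Δ 0.072); 16:9 1.778 (Δ 0.118); 5:3 1.667 (Δ 0.007); golden ratio 1.618 (Δ 0.042).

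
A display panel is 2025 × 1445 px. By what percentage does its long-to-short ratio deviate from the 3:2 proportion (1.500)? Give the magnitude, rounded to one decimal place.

Ratio = 2025 / 1445 ≈ 1.4014.
Ideal 3:2 = 1.5000. |1.4014 − 1.5000| / 1.5000 ≈ 6.57% → 6.6%.

6.6%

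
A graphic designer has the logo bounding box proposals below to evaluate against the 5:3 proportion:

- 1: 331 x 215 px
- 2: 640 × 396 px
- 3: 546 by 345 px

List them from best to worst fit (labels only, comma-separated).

Ratios: 1 = 331 / 215 ≈ 1.540; 2 = 640 / 396 ≈ 1.616; 3 = 546 / 345 ≈ 1.583.
|Δ from 1.667|: 1 0.127; 2 0.051; 3 0.084.

2, 3, 1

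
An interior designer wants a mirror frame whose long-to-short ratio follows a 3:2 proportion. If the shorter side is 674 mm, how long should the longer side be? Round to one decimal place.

3:2 = 1.50000.
Longer side = 674 × 1.50000 ≈ 1011.000 → 1011.0 mm.

1011.0 mm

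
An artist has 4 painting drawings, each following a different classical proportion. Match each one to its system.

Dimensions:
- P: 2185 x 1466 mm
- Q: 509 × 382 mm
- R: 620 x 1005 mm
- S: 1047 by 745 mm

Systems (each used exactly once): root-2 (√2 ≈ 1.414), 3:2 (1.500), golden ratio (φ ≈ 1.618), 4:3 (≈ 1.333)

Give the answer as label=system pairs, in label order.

Ratios: P ≈ 1.490; Q ≈ 1.332; R ≈ 1.621; S ≈ 1.405.
Targets: root-2 ≈ 1.414; 3:2 ≈ 1.500; golden ratio ≈ 1.618; 4:3 ≈ 1.333.

P=3:2, Q=4:3, R=golden ratio, S=root-2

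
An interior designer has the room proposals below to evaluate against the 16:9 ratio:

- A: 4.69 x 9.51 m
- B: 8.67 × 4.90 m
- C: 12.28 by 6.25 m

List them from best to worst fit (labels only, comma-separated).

B, C, A

Ratios: A = 9.51 / 4.69 ≈ 2.028; B = 8.67 / 4.90 ≈ 1.769; C = 12.28 / 6.25 ≈ 1.965.
|Δ from 1.778|: A 0.250; B 0.009; C 0.187.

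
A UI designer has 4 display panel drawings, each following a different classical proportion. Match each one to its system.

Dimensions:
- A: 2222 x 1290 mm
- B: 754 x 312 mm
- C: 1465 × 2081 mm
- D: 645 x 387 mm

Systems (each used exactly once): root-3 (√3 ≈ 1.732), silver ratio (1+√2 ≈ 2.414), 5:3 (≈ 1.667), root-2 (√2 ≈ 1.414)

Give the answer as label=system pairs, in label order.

A=root-3, B=silver ratio, C=root-2, D=5:3

Ratios: A ≈ 1.722; B ≈ 2.417; C ≈ 1.420; D ≈ 1.667.
Targets: root-3 ≈ 1.732; silver ratio ≈ 2.414; 5:3 ≈ 1.667; root-2 ≈ 1.414.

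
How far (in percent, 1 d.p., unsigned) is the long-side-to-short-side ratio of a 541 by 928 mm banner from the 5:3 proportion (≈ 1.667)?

2.9%

Ratio = 928 / 541 ≈ 1.7153.
Ideal 5:3 ≈ 1.6667. |1.7153 − 1.6667| / 1.6667 ≈ 2.92% → 2.9%.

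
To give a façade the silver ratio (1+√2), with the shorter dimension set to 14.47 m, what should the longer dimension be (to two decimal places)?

silver ratio ≈ 2.41421.
Longer side = 14.47 × 2.41421 ≈ 34.9336 → 34.93 m.

34.93 m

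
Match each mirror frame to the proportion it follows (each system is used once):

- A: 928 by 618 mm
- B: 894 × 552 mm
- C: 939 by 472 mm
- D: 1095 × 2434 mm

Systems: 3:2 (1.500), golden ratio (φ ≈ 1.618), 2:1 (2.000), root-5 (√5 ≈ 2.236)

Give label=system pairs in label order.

A=3:2, B=golden ratio, C=2:1, D=root-5

Ratios: A ≈ 1.502; B ≈ 1.620; C ≈ 1.989; D ≈ 2.223.
Targets: 3:2 ≈ 1.500; golden ratio ≈ 1.618; 2:1 ≈ 2.000; root-5 ≈ 2.236.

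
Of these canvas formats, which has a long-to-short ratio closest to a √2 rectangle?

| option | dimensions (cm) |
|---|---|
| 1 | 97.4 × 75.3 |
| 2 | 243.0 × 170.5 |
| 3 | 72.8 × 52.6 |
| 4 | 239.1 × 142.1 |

2

Target root-2 ≈ 1.414.
1: 1.293 (Δ0.121)  2: 1.425 (Δ0.011)  3: 1.384 (Δ0.030)  4: 1.683 (Δ0.269)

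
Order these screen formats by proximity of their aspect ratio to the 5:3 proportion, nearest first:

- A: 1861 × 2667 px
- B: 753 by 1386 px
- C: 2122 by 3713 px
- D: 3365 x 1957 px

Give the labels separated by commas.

Ratios: A = 2667 / 1861 ≈ 1.433; B = 1386 / 753 ≈ 1.841; C = 3713 / 2122 ≈ 1.750; D = 3365 / 1957 ≈ 1.719.
|Δ from 1.667|: A 0.234; B 0.174; C 0.083; D 0.052.

D, C, B, A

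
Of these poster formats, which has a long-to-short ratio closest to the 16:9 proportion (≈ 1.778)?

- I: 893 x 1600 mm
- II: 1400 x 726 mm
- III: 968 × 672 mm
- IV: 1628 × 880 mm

Ratios (long/short): I ≈ 1.792; II ≈ 1.928; III ≈ 1.440; IV ≈ 1.850.
16:9 ≈ 1.778; option I is nearest (Δ 0.014).

I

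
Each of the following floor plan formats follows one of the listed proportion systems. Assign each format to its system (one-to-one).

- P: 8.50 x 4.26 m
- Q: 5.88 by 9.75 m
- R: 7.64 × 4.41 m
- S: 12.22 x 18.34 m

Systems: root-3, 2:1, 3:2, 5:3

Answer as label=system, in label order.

Ratios: P ≈ 1.995; Q ≈ 1.658; R ≈ 1.732; S ≈ 1.501.
Targets: root-3 ≈ 1.732; 2:1 ≈ 2.000; 3:2 ≈ 1.500; 5:3 ≈ 1.667.

P=2:1, Q=5:3, R=root-3, S=3:2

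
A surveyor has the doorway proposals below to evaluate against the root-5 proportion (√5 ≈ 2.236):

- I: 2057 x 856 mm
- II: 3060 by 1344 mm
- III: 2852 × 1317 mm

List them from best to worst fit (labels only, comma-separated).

Ratios: I = 2057 / 856 ≈ 2.403; II = 3060 / 1344 ≈ 2.277; III = 2852 / 1317 ≈ 2.166.
|Δ from 2.236|: I 0.167; II 0.041; III 0.070.

II, III, I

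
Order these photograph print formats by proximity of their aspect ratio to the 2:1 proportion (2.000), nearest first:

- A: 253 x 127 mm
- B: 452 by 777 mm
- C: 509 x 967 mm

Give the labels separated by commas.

A, C, B

Ratios: A = 253 / 127 ≈ 1.992; B = 777 / 452 ≈ 1.719; C = 967 / 509 ≈ 1.900.
|Δ from 2.000|: A 0.008; B 0.281; C 0.100.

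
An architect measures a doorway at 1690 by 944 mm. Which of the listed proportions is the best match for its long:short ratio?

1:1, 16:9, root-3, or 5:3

16:9

Ratio = 1690 / 944 ≈ 1.790.
Distances: 1:1 1.000 (Δ 0.790); 16:9 1.778 (Δ 0.012); root-3 1.732 (Δ 0.058); 5:3 1.667 (Δ 0.123).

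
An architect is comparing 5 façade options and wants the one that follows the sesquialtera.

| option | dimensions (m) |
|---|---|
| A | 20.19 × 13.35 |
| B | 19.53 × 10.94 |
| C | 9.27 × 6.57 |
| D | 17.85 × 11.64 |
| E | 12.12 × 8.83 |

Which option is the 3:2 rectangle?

A

Ratios (long/short): A ≈ 1.512; B ≈ 1.785; C ≈ 1.411; D ≈ 1.534; E ≈ 1.373.
3:2 ≈ 1.500; option A is nearest (Δ 0.012).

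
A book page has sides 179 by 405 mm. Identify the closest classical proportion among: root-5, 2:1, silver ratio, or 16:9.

root-5

Ratio = 405 / 179 ≈ 2.263.
Distances: root-5 2.236 (Δ 0.027); 2:1 2.000 (Δ 0.263); silver ratio 2.414 (Δ 0.151); 16:9 1.778 (Δ 0.485).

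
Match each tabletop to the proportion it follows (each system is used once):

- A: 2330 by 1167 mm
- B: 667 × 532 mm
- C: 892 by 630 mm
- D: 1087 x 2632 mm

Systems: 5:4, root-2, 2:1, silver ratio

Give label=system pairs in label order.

Ratios: A ≈ 1.997; B ≈ 1.254; C ≈ 1.416; D ≈ 2.421.
Targets: 5:4 ≈ 1.250; root-2 ≈ 1.414; 2:1 ≈ 2.000; silver ratio ≈ 2.414.

A=2:1, B=5:4, C=root-2, D=silver ratio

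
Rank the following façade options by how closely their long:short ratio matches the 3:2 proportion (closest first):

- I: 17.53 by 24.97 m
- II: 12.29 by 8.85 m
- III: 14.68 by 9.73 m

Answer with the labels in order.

III, I, II

Ratios: I = 24.97 / 17.53 ≈ 1.424; II = 12.29 / 8.85 ≈ 1.389; III = 14.68 / 9.73 ≈ 1.509.
|Δ from 1.500|: I 0.076; II 0.111; III 0.009.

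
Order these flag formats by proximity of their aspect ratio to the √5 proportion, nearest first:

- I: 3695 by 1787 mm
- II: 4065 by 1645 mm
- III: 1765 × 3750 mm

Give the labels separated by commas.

I: 3695/1787 ≈ 2.068 → |2.068 − 2.236| = 0.168
II: 4065/1645 ≈ 2.471 → |2.471 − 2.236| = 0.235
III: 3750/1765 ≈ 2.125 → |2.125 − 2.236| = 0.111

III, I, II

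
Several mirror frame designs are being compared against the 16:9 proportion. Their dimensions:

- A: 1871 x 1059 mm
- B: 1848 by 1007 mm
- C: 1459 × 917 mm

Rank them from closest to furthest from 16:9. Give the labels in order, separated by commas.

A, B, C

Ratios: A = 1871 / 1059 ≈ 1.767; B = 1848 / 1007 ≈ 1.835; C = 1459 / 917 ≈ 1.591.
|Δ from 1.778|: A 0.011; B 0.057; C 0.187.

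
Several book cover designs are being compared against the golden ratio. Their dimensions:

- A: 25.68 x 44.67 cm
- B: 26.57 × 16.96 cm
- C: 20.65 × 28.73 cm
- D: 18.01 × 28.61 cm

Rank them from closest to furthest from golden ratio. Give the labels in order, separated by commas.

Ratios: A = 44.67 / 25.68 ≈ 1.739; B = 26.57 / 16.96 ≈ 1.567; C = 28.73 / 20.65 ≈ 1.391; D = 28.61 / 18.01 ≈ 1.589.
|Δ from 1.618|: A 0.121; B 0.051; C 0.227; D 0.029.

D, B, A, C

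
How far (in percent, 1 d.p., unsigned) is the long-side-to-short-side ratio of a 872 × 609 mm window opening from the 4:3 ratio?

Ratio = 872 / 609 ≈ 1.4319.
Ideal 4:3 ≈ 1.3333. |1.4319 − 1.3333| / 1.3333 ≈ 7.40% → 7.4%.

7.4%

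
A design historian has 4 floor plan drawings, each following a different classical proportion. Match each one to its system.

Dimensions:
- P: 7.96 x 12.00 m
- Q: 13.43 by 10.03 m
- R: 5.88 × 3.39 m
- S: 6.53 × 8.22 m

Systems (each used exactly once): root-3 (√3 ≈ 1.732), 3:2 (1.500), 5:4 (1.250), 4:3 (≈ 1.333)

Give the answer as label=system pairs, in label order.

Ratios: P ≈ 1.508; Q ≈ 1.339; R ≈ 1.735; S ≈ 1.259.
Targets: root-3 ≈ 1.732; 3:2 ≈ 1.500; 5:4 ≈ 1.250; 4:3 ≈ 1.333.

P=3:2, Q=4:3, R=root-3, S=5:4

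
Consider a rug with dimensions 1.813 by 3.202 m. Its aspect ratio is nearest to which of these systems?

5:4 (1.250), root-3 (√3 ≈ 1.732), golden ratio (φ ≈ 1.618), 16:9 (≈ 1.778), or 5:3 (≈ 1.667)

Ratio = 3.202 / 1.813 ≈ 1.766.
Distances: 5:4 1.250 (Δ 0.516); root-3 1.732 (Δ 0.034); golden ratio 1.618 (Δ 0.148); 16:9 1.778 (Δ 0.012); 5:3 1.667 (Δ 0.099).

16:9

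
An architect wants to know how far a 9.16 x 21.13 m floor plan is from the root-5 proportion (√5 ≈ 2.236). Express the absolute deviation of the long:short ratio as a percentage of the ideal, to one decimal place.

Ratio = 21.13 / 9.16 ≈ 2.3068.
Ideal root-5 ≈ 2.2361. |2.3068 − 2.2361| / 2.2361 ≈ 3.16% → 3.2%.

3.2%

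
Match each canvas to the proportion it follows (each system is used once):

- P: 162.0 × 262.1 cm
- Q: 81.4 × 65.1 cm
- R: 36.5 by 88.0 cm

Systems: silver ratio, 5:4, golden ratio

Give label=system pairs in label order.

P=golden ratio, Q=5:4, R=silver ratio

P = 262.1/162.0 ≈ 1.618 → golden ratio (1.618)
Q = 81.4/65.1 ≈ 1.250 → 5:4 (1.250)
R = 88.0/36.5 ≈ 2.411 → silver ratio (2.414)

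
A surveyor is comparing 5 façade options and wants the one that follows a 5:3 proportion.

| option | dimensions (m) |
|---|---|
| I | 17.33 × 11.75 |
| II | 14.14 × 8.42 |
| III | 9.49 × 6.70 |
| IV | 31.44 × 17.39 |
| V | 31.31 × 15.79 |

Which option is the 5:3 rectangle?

Ratios (long/short): I ≈ 1.475; II ≈ 1.679; III ≈ 1.416; IV ≈ 1.808; V ≈ 1.983.
5:3 ≈ 1.667; option II is nearest (Δ 0.012).

II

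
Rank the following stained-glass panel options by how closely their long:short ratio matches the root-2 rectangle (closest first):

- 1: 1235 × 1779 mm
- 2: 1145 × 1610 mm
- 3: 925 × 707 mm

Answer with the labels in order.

2, 1, 3

Ratios: 1 = 1779 / 1235 ≈ 1.440; 2 = 1610 / 1145 ≈ 1.406; 3 = 925 / 707 ≈ 1.308.
|Δ from 1.414|: 1 0.026; 2 0.008; 3 0.106.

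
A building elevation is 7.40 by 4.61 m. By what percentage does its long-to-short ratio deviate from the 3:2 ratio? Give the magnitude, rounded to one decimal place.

7.0%

Ratio = 7.40 / 4.61 ≈ 1.6052.
Ideal 3:2 = 1.5000. |1.6052 − 1.5000| / 1.5000 ≈ 7.01% → 7.0%.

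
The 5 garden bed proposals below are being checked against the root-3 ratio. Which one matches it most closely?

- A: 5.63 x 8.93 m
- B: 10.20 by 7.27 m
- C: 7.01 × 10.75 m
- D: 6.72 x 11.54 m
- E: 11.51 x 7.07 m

Ratios (long/short): A ≈ 1.586; B ≈ 1.403; C ≈ 1.534; D ≈ 1.717; E ≈ 1.628.
root-3 ≈ 1.732; option D is nearest (Δ 0.015).

D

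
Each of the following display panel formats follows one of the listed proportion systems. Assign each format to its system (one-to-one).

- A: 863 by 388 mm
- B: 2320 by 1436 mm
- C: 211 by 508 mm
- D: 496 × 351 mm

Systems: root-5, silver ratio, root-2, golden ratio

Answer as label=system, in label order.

A = 863/388 ≈ 2.224 → root-5 (2.236)
B = 2320/1436 ≈ 1.616 → golden ratio (1.618)
C = 508/211 ≈ 2.408 → silver ratio (2.414)
D = 496/351 ≈ 1.413 → root-2 (1.414)

A=root-5, B=golden ratio, C=silver ratio, D=root-2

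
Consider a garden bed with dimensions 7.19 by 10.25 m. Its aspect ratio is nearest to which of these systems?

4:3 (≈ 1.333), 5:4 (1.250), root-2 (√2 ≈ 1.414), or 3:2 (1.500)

Ratio = 10.25 / 7.19 ≈ 1.426.
Distances: 4:3 1.333 (Δ 0.093); 5:4 1.250 (Δ 0.176); root-2 1.414 (Δ 0.012); 3:2 1.500 (Δ 0.074).

root-2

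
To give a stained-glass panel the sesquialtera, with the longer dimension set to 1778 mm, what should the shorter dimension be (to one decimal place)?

1185.3 mm

3:2 = 1.50000.
Shorter side = 1778 ÷ 1.50000 ≈ 1185.333 → 1185.3 mm.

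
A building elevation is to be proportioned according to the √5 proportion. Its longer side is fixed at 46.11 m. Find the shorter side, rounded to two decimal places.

20.62 m

root-5 ≈ 2.23607.
Shorter side = 46.11 ÷ 2.23607 ≈ 20.6210 → 20.62 m.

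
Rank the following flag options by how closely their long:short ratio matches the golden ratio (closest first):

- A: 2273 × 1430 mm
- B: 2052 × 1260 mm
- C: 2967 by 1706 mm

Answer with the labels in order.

Ratios: A = 2273 / 1430 ≈ 1.590; B = 2052 / 1260 ≈ 1.629; C = 2967 / 1706 ≈ 1.739.
|Δ from 1.618|: A 0.028; B 0.011; C 0.121.

B, A, C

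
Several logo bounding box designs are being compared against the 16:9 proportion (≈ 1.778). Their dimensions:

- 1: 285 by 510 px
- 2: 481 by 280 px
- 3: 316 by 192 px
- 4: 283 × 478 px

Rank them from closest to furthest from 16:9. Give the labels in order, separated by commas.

Ratios: 1 = 510 / 285 ≈ 1.789; 2 = 481 / 280 ≈ 1.718; 3 = 316 / 192 ≈ 1.646; 4 = 478 / 283 ≈ 1.689.
|Δ from 1.778|: 1 0.011; 2 0.060; 3 0.132; 4 0.089.

1, 2, 4, 3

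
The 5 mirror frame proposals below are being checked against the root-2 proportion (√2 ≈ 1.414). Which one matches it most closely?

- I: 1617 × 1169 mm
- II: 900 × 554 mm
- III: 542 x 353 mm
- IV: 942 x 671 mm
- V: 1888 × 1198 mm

IV

Target root-2 ≈ 1.414.
I: 1.383 (Δ0.031)  II: 1.625 (Δ0.211)  III: 1.535 (Δ0.121)  IV: 1.404 (Δ0.010)  V: 1.576 (Δ0.162)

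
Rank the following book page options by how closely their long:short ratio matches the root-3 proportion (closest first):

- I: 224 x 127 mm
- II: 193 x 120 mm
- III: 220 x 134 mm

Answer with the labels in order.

I, III, II

Ratios: I = 224 / 127 ≈ 1.764; II = 193 / 120 ≈ 1.608; III = 220 / 134 ≈ 1.642.
|Δ from 1.732|: I 0.032; II 0.124; III 0.090.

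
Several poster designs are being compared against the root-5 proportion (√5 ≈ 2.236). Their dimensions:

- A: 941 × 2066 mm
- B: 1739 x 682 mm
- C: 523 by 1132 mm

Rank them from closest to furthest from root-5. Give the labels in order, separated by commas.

A: 2066/941 ≈ 2.196 → |2.196 − 2.236| = 0.040
B: 1739/682 ≈ 2.550 → |2.550 − 2.236| = 0.314
C: 1132/523 ≈ 2.164 → |2.164 − 2.236| = 0.072

A, C, B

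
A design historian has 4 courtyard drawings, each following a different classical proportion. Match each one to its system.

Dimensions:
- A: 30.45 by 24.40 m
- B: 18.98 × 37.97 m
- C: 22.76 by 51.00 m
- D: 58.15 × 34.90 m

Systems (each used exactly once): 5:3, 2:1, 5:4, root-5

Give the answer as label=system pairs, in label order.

A=5:4, B=2:1, C=root-5, D=5:3

Ratios: A ≈ 1.248; B ≈ 2.001; C ≈ 2.241; D ≈ 1.666.
Targets: 5:3 ≈ 1.667; 2:1 ≈ 2.000; 5:4 ≈ 1.250; root-5 ≈ 2.236.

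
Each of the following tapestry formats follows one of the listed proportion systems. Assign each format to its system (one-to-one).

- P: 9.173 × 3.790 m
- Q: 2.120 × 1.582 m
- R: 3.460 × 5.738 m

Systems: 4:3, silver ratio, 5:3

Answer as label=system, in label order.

P=silver ratio, Q=4:3, R=5:3

Ratios: P ≈ 2.420; Q ≈ 1.340; R ≈ 1.658.
Targets: 4:3 ≈ 1.333; silver ratio ≈ 2.414; 5:3 ≈ 1.667.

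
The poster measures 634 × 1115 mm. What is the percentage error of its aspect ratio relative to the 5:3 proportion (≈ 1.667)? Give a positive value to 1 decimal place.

5.5%

Ratio = 1115 / 634 ≈ 1.7587.
Ideal 5:3 ≈ 1.6667. |1.7587 − 1.6667| / 1.6667 ≈ 5.52% → 5.5%.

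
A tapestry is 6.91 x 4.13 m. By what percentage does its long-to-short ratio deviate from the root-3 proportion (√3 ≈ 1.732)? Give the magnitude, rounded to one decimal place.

Ratio = 6.91 / 4.13 ≈ 1.6731.
Ideal root-3 ≈ 1.7321. |1.6731 − 1.7321| / 1.7321 ≈ 3.41% → 3.4%.

3.4%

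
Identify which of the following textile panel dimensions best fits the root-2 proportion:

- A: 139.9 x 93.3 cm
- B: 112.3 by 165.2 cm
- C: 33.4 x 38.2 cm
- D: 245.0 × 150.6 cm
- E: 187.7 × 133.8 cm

Target root-2 ≈ 1.414.
A: 1.499 (Δ0.085)  B: 1.471 (Δ0.057)  C: 1.144 (Δ0.270)  D: 1.627 (Δ0.213)  E: 1.403 (Δ0.011)

E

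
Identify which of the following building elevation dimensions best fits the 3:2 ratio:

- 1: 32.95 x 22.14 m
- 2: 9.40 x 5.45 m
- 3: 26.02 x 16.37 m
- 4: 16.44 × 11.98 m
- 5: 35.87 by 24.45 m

Target 3:2 ≈ 1.500.
1: 1.488 (Δ0.012)  2: 1.725 (Δ0.225)  3: 1.589 (Δ0.089)  4: 1.372 (Δ0.128)  5: 1.467 (Δ0.033)

1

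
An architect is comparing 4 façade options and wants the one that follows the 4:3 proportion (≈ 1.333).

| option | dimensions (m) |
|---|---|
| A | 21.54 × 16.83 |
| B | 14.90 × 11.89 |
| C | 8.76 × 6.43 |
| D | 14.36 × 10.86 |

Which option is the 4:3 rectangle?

D

Target 4:3 ≈ 1.333.
A: 1.280 (Δ0.053)  B: 1.253 (Δ0.080)  C: 1.362 (Δ0.029)  D: 1.322 (Δ0.011)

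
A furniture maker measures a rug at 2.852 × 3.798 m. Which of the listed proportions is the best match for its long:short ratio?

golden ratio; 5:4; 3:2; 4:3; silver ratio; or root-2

4:3

3.798/2.852 ≈ 1.332. Nearest candidates are 4:3 (1.333, off by 0.001) and 5:4 (1.250, off by 0.082).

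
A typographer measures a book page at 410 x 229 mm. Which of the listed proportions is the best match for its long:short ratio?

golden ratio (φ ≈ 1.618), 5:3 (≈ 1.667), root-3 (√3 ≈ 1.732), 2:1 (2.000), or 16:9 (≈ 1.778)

Ratio = 410 / 229 ≈ 1.790.
Distances: golden ratio 1.618 (Δ 0.172); 5:3 1.667 (Δ 0.123); root-3 1.732 (Δ 0.058); 2:1 2.000 (Δ 0.210); 16:9 1.778 (Δ 0.012).

16:9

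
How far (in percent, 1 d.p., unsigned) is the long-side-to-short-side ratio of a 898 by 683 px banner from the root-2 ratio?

Ratio = 898 / 683 ≈ 1.3148.
Ideal root-2 ≈ 1.4142. |1.3148 − 1.4142| / 1.4142 ≈ 7.03% → 7.0%.

7.0%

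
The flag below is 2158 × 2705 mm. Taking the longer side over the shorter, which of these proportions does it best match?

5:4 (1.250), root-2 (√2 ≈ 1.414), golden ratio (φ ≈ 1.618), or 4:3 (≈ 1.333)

5:4

Ratio = 2705 / 2158 ≈ 1.253.
Distances: 5:4 1.250 (Δ 0.003); root-2 1.414 (Δ 0.161); golden ratio 1.618 (Δ 0.365); 4:3 1.333 (Δ 0.080).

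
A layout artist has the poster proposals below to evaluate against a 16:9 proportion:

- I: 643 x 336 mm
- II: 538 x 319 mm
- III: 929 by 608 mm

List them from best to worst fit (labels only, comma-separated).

I: 643/336 ≈ 1.914 → |1.914 − 1.778| = 0.136
II: 538/319 ≈ 1.687 → |1.687 − 1.778| = 0.091
III: 929/608 ≈ 1.528 → |1.528 − 1.778| = 0.250

II, I, III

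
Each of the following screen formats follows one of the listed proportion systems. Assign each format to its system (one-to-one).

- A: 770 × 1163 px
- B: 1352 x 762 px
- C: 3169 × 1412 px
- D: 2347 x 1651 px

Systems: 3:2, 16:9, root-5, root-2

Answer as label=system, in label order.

Ratios: A ≈ 1.510; B ≈ 1.774; C ≈ 2.244; D ≈ 1.422.
Targets: 3:2 ≈ 1.500; 16:9 ≈ 1.778; root-5 ≈ 2.236; root-2 ≈ 1.414.

A=3:2, B=16:9, C=root-5, D=root-2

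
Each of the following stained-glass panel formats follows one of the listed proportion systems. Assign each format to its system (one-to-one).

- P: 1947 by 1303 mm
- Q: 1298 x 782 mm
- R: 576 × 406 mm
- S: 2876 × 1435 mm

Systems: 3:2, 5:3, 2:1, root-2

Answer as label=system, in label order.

P=3:2, Q=5:3, R=root-2, S=2:1

Ratios: P ≈ 1.494; Q ≈ 1.660; R ≈ 1.419; S ≈ 2.004.
Targets: 3:2 ≈ 1.500; 5:3 ≈ 1.667; 2:1 ≈ 2.000; root-2 ≈ 1.414.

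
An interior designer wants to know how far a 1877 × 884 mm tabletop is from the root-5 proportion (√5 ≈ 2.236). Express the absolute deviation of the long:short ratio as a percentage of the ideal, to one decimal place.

5.0%

Ratio = 1877 / 884 ≈ 2.1233.
Ideal root-5 ≈ 2.2361. |2.1233 − 2.2361| / 2.2361 ≈ 5.04% → 5.0%.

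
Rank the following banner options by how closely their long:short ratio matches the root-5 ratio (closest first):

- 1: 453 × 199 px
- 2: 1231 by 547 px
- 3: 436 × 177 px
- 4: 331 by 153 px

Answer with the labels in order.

2, 1, 4, 3

Ratios: 1 = 453 / 199 ≈ 2.276; 2 = 1231 / 547 ≈ 2.250; 3 = 436 / 177 ≈ 2.463; 4 = 331 / 153 ≈ 2.163.
|Δ from 2.236|: 1 0.040; 2 0.014; 3 0.227; 4 0.073.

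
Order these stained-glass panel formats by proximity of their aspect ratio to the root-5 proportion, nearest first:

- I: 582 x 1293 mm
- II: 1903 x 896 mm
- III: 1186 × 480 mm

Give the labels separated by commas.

I: 1293/582 ≈ 2.222 → |2.222 − 2.236| = 0.014
II: 1903/896 ≈ 2.124 → |2.124 − 2.236| = 0.112
III: 1186/480 ≈ 2.471 → |2.471 − 2.236| = 0.235

I, II, III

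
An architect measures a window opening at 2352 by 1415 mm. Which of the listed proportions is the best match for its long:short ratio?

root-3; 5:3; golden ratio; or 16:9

5:3

2352/1415 ≈ 1.662. Nearest candidates are 5:3 (1.667, off by 0.005) and golden ratio (1.618, off by 0.044).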